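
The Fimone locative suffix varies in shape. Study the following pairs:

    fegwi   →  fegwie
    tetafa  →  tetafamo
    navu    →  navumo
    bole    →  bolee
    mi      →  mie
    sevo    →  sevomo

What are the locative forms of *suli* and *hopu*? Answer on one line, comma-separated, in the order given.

sulie, hopumo

Looking at the last vowel of each stem: -e when the last vowel of the stem is a front vowel (*fegwi*, *bole*, *mi*); -mo when the last vowel of the stem is a back vowel (*tetafa*, *navu*, *sevo*).
*suli*: last vowel = /i/, a front vowel → -e → *sulie*.
*hopu*: last vowel = /u/, a back vowel → -mo → *hopumo*.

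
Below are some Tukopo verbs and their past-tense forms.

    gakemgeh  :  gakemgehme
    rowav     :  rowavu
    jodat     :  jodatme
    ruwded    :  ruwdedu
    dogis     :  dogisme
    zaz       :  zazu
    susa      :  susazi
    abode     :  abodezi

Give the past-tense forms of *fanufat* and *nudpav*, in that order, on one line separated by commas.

fanufatme, nudpavu

The pattern is voicing of the final sound: -me when the stem ends in a voiceless consonant (*gakemgeh*, *jodat*, *dogis*); -u when the stem ends in a voiced consonant (*rowav*, *ruwded*, *zaz*); -zi when the stem ends in a vowel (*susa*, *abode*).
*fanufat*: final sound = /t/, a voiceless consonant → -me → *fanufatme*.
Since the final sound of *nudpav* is /v/ (a voiced consonant), it takes -u, giving *nudpavu*.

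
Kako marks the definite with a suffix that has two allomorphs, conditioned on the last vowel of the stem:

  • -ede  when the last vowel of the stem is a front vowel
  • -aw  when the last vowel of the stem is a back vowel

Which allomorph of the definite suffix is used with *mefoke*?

The last vowel of *mefoke* is /e/, which is a front vowel, so the suffix is -ede.

-ede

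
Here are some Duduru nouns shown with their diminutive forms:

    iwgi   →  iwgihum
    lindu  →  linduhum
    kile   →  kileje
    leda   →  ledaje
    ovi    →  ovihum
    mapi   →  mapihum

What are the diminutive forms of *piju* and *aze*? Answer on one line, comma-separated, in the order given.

Looking at the last vowel of each stem: -hum when the last vowel of the stem is a high vowel (*iwgi*, *lindu*, *ovi*, *mapi*); -je when the last vowel of the stem is a non-high vowel (*kile*, *leda*).
Since the last vowel of *piju* is /u/ (a high vowel), it takes -hum, giving *pijuhum*.
*aze*: last vowel = /e/, a non-high vowel → -je → *azeje*.

pijuhum, azeje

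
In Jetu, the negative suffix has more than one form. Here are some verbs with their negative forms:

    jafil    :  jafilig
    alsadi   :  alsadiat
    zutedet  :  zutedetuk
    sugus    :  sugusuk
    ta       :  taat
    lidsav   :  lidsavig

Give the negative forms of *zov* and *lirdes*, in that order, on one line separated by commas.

The pattern is voicing of the final sound: -uk when the stem ends in a voiceless consonant (*zutedet*, *sugus*); -ig when the stem ends in a voiced consonant (*jafil*, *lidsav*); -at when the stem ends in a vowel (*alsadi*, *ta*).
*zov* — final sound /v/ (a voiced consonant) → -ig → *zovig*.
The final sound of *lirdes* is /s/, which is a voiceless consonant, so the suffix is -uk, giving *lirdesuk*.

zovig, lirdesuk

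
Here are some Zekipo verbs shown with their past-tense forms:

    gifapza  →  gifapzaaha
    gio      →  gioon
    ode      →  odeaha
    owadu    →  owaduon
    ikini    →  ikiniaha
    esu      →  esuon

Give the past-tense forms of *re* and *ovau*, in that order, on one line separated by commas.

The alternation tracks the last vowel of the stem — -on when the last vowel of the stem is a rounded vowel (*gio*, *owadu*, *esu*); -aha when the last vowel of the stem is an unrounded vowel (*gifapza*, *ode*, *ikini*).
Since the last vowel of *re* is /e/ (an unrounded vowel), it takes -aha, giving *reaha*.
The last vowel of *ovau* is /u/, which is a rounded vowel, so the suffix is -on, giving *ovauon*.

reaha, ovauon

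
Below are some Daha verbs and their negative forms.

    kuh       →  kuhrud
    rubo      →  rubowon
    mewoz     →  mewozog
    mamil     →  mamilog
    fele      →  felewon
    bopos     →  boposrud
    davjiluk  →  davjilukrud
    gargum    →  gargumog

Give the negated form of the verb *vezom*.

The alternation tracks the final sound of the stem — -rud when the stem ends in a voiceless consonant (*kuh*, *bopos*, *davjiluk*); -og when the stem ends in a voiced consonant (*mewoz*, *mamil*, *gargum*); -won when the stem ends in a vowel (*rubo*, *fele*).
Since the final sound of *vezom* is /m/ (a voiced consonant), it takes -og, giving *vezomog*.

vezomog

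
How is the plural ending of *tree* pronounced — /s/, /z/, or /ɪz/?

/z/

The stem *tree* ends in a voiced non-sibilant sound.
The plural suffix surfaces as /ɪz/ after sibilants, /s/ after other voiceless consonants, and /z/ after other voiced sounds.
So the plural -s on *tree* is pronounced /z/.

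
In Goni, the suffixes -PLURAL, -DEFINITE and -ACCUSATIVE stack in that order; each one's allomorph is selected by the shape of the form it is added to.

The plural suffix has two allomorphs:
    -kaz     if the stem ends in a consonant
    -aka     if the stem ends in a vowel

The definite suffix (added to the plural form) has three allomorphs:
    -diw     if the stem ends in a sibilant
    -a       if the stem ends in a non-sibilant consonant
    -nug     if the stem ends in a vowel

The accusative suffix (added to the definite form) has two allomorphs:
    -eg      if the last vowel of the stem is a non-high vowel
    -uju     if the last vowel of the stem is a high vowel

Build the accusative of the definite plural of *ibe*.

Since the final sound of *ibe* is /e/ (a vowel), it takes -aka, giving *ibeaka*.
The plural form *ibeaka*: final sound = /a/, a vowel → -nug → *ibeakanug*.
Since the last vowel of the definite form *ibeakanug* is /u/ (a high vowel), it takes -uju, giving *ibeakanuguju*.

ibeakanuguju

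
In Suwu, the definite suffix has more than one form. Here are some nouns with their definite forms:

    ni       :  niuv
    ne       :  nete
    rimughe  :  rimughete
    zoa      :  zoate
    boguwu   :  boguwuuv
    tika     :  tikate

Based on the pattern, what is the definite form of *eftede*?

The pattern is height harmony: -uv when the last vowel of the stem is a high vowel (*ni*, *boguwu*); -te when the last vowel of the stem is a non-high vowel (*ne*, *rimughe*, *zoa*, *tika*).
*eftede*: last vowel = /e/, a non-high vowel → -te → *eftedete*.

eftedete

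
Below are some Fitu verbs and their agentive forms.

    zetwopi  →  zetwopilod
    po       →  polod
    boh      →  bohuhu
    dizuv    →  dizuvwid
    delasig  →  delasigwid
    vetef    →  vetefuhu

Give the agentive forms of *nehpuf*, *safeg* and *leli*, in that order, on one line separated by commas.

Looking at the final sound of each stem: -uhu when the stem ends in a voiceless consonant (*boh*, *vetef*); -wid when the stem ends in a voiced consonant (*dizuv*, *delasig*); -lod when the stem ends in a vowel (*zetwopi*, *po*).
The final sound of *nehpuf* is /f/, which is a voiceless consonant, so the suffix is -uhu, giving *nehpufuhu*.
*safeg*: final sound = /g/, a voiced consonant → -wid → *safegwid*.
The final sound of *leli* is /i/, which is a vowel, so the suffix is -lod, giving *lelilod*.

nehpufuhu, safegwid, lelilod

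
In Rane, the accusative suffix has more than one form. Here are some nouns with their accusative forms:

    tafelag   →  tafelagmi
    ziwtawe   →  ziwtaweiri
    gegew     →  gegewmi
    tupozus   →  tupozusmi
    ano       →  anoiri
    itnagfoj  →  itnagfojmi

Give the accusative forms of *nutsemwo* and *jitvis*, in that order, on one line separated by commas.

nutsemwoiri, jitvismi

The suffix is conditioned by the final sound: -mi when the stem ends in a consonant (*tafelag*, *gegew*, *tupozus*, *itnagfoj*); -iri when the stem ends in a vowel (*ziwtawe*, *ano*).
*nutsemwo*: final sound = /o/, a vowel → -iri → *nutsemwoiri*.
The final sound of *jitvis* is /s/, which is a consonant, so the suffix is -mi, giving *jitvismi*.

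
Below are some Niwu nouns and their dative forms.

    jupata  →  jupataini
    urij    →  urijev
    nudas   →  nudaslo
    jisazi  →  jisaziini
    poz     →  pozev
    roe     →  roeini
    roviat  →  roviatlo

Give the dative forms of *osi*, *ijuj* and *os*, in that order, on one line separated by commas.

osiini, ijujev, oslo

The alternation tracks the final sound of the stem — -lo when the stem ends in a voiceless consonant (*nudas*, *roviat*); -ev when the stem ends in a voiced consonant (*urij*, *poz*); -ini when the stem ends in a vowel (*jupata*, *jisazi*, *roe*).
*osi*: final sound = /i/, a vowel → -ini → *osiini*.
*ijuj*: final sound = /j/, a voiced consonant → -ev → *ijujev*.
The final sound of *os* is /s/, which is a voiceless consonant, so the suffix is -lo, giving *oslo*.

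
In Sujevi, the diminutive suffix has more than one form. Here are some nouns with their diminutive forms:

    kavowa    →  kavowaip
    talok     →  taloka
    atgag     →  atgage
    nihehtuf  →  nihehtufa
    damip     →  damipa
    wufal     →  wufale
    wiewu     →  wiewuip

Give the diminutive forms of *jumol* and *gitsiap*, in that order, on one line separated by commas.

The pattern is voicing of the final sound: -a when the stem ends in a voiceless consonant (*talok*, *nihehtuf*, *damip*); -e when the stem ends in a voiced consonant (*atgag*, *wufal*); -ip when the stem ends in a vowel (*kavowa*, *wiewu*).
*jumol* — final sound /l/ (a voiced consonant) → -e → *jumole*.
The final sound of *gitsiap* is /p/, which is a voiceless consonant, so the suffix is -a, giving *gitsiapa*.

jumole, gitsiapa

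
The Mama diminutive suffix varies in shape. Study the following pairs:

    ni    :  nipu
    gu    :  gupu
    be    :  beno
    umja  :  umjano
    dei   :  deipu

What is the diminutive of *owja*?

The suffix is conditioned by the last vowel: -pu when the last vowel of the stem is a high vowel (*ni*, *gu*, *dei*); -no when the last vowel of the stem is a non-high vowel (*be*, *umja*).
The last vowel of *owja* is /a/, which is a non-high vowel, so the suffix is -no, giving *owjano*.

owjano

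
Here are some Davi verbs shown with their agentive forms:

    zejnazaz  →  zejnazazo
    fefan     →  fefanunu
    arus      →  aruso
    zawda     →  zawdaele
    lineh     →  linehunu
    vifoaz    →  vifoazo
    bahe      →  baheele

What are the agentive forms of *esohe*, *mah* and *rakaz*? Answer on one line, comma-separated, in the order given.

The suffix is conditioned by the final sound: -o when the stem ends in a sibilant (*zejnazaz*, *arus*, *vifoaz*); -unu when the stem ends in a non-sibilant consonant (*fefan*, *lineh*); -ele when the stem ends in a vowel (*zawda*, *bahe*).
The final sound of *esohe* is /e/, which is a vowel, so the suffix is -ele, giving *esoheele*.
*mah* — final sound /h/ (a non-sibilant consonant) → -unu → *mahunu*.
The final sound of *rakaz* is /z/, which is a sibilant, so the suffix is -o, giving *rakazo*.

esoheele, mahunu, rakazo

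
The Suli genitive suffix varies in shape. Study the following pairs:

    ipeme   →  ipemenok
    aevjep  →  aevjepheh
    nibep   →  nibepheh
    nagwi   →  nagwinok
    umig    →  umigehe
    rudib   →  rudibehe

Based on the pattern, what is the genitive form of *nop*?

The suffix is conditioned by the final sound: -heh when the stem ends in a voiceless consonant (*aevjep*, *nibep*); -ehe when the stem ends in a voiced consonant (*umig*, *rudib*); -nok when the stem ends in a vowel (*ipeme*, *nagwi*).
Since the final sound of *nop* is /p/ (a voiceless consonant), it takes -heh, giving *nopheh*.

nopheh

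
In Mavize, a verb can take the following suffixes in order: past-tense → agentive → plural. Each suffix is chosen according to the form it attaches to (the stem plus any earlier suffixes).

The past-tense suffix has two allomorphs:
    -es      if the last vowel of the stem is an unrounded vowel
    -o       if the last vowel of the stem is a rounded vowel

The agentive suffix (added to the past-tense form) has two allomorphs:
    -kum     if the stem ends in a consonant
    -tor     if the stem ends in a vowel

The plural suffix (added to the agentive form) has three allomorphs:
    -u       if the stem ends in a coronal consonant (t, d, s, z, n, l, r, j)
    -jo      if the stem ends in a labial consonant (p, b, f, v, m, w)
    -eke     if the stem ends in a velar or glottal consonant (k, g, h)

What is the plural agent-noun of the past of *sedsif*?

sedsifeskumjo

*sedsif*: last vowel = /i/, an unrounded vowel → -es → *sedsifes*.
The final sound of the past-tense form *sedsifes* is /s/, which is a consonant, so the agentive suffix is -kum, giving *sedsifeskum*.
The agentive form *sedsifeskum*: final consonant = /m/, labial → -jo → *sedsifeskumjo*.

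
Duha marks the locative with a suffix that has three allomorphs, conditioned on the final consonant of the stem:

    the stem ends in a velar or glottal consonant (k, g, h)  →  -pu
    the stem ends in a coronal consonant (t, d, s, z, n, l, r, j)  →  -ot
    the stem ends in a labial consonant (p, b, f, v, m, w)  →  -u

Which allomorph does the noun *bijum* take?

*bijum* — final consonant /m/ (labial) → -u.

-u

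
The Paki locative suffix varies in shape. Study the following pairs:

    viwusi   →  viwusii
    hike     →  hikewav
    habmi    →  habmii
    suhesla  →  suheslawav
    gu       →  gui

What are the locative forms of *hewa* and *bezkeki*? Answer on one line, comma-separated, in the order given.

hewawav, bezkekii

The suffix is conditioned by the last vowel: -i when the last vowel of the stem is a high vowel (*viwusi*, *habmi*, *gu*); -wav when the last vowel of the stem is a non-high vowel (*hike*, *suhesla*).
*hewa* — last vowel /a/ (a non-high vowel) → -wav → *hewawav*.
The last vowel of *bezkeki* is /i/, which is a high vowel, so the suffix is -i, giving *bezkekii*.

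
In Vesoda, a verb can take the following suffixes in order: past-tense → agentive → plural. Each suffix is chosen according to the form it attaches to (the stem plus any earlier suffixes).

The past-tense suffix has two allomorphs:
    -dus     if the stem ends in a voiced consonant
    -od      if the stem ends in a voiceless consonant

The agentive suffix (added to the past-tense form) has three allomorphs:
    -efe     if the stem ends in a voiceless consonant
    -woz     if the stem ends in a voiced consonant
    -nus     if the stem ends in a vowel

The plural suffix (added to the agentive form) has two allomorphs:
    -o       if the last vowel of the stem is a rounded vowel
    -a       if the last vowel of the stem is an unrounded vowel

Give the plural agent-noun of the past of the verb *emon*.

emondusefea

Since the final consonant of *emon* is /n/ (voiced), it takes -dus, giving *emondus*.
The past-tense form *emondus*: final sound = /s/, a voiceless consonant → -efe → *emondusefe*.
The agentive form *emondusefe* — last vowel /e/ (an unrounded vowel) → -a → *emondusefea*.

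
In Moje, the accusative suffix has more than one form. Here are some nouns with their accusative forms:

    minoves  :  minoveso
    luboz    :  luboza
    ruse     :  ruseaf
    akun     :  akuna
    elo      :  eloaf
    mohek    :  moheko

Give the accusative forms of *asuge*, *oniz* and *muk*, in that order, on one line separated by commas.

asugeaf, oniza, muko

The alternation tracks the final sound of the stem — -o when the stem ends in a voiceless consonant (*minoves*, *mohek*); -a when the stem ends in a voiced consonant (*luboz*, *akun*); -af when the stem ends in a vowel (*ruse*, *elo*).
The final sound of *asuge* is /e/, which is a vowel, so the suffix is -af, giving *asugeaf*.
Since the final sound of *oniz* is /z/ (a voiced consonant), it takes -a, giving *oniza*.
*muk*: final sound = /k/, a voiceless consonant → -o → *muko*.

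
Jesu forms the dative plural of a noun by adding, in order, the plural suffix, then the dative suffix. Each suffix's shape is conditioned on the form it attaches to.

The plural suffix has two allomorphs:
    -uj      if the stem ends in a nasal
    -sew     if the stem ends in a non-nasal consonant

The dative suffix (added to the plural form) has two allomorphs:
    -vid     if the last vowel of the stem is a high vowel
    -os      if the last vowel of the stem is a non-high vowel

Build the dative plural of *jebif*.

jebifsewos

*jebif*: final consonant = /f/, non-nasal → -sew → *jebifsew*.
The plural form *jebifsew*: last vowel = /e/, a non-high vowel → -os → *jebifsewos*.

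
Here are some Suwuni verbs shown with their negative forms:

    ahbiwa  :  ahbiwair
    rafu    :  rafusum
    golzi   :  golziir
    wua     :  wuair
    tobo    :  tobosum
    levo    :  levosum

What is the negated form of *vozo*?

The suffix is conditioned by the last vowel: -sum when the last vowel of the stem is a rounded vowel (*rafu*, *tobo*, *levo*); -ir when the last vowel of the stem is an unrounded vowel (*ahbiwa*, *golzi*, *wua*).
*vozo* — last vowel /o/ (a rounded vowel) → -sum → *vozosum*.

vozosum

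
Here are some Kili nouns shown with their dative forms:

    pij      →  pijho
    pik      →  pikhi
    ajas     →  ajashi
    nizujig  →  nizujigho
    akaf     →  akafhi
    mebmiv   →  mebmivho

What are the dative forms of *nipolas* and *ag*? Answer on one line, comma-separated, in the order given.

The pattern is voicing of the final consonant: -hi when the stem ends in a voiceless consonant (*pik*, *ajas*, *akaf*); -ho when the stem ends in a voiced consonant (*pij*, *nizujig*, *mebmiv*).
The final consonant of *nipolas* is /s/, which is voiceless, so the suffix is -hi, giving *nipolashi*.
Since the final consonant of *ag* is /g/ (voiced), it takes -ho, giving *agho*.

nipolashi, agho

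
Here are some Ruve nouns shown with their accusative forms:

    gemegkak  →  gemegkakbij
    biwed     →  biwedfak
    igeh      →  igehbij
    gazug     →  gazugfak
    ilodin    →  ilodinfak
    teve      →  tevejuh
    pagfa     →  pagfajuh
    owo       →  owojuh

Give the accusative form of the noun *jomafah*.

jomafahbij

The pattern is voicing of the final sound: -bij when the stem ends in a voiceless consonant (*gemegkak*, *igeh*); -fak when the stem ends in a voiced consonant (*biwed*, *gazug*, *ilodin*); -juh when the stem ends in a vowel (*teve*, *pagfa*, *owo*).
The final sound of *jomafah* is /h/, which is a voiceless consonant, so the suffix is -bij, giving *jomafahbij*.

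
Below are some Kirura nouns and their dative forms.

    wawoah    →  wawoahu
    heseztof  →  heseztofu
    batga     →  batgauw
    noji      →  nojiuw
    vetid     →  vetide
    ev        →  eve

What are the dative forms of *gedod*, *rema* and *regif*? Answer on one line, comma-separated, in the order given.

gedode, remauw, regifu

The suffix is conditioned by the final sound: -u when the stem ends in a voiceless consonant (*wawoah*, *heseztof*); -e when the stem ends in a voiced consonant (*vetid*, *ev*); -uw when the stem ends in a vowel (*batga*, *noji*).
The final sound of *gedod* is /d/, which is a voiced consonant, so the suffix is -e, giving *gedode*.
Since the final sound of *rema* is /a/ (a vowel), it takes -uw, giving *remauw*.
*regif* — final sound /f/ (a voiceless consonant) → -u → *regifu*.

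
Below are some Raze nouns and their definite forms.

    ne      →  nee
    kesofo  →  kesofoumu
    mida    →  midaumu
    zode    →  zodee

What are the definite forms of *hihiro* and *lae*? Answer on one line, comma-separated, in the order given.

The alternation tracks the last vowel of the stem — -e when the last vowel of the stem is a front vowel (*ne*, *zode*); -umu when the last vowel of the stem is a back vowel (*kesofo*, *mida*).
*hihiro* — last vowel /o/ (a back vowel) → -umu → *hihiroumu*.
Since the last vowel of *lae* is /e/ (a front vowel), it takes -e, giving *laee*.

hihiroumu, laee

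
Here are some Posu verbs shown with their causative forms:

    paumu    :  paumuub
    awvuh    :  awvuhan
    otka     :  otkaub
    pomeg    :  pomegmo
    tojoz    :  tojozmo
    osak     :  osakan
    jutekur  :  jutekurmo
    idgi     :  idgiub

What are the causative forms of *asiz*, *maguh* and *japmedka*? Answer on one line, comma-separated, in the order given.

asizmo, maguhan, japmedkaub

The suffix is conditioned by the final sound: -an when the stem ends in a voiceless consonant (*awvuh*, *osak*); -mo when the stem ends in a voiced consonant (*pomeg*, *tojoz*, *jutekur*); -ub when the stem ends in a vowel (*paumu*, *otka*, *idgi*).
Since the final sound of *asiz* is /z/ (a voiced consonant), it takes -mo, giving *asizmo*.
*maguh*: final sound = /h/, a voiceless consonant → -an → *maguhan*.
Since the final sound of *japmedka* is /a/ (a vowel), it takes -ub, giving *japmedkaub*.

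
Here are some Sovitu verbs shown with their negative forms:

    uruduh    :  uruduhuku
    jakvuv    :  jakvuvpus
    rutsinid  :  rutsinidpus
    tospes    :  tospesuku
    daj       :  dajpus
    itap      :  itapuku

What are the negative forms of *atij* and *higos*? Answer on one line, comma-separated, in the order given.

atijpus, higosuku

The pattern is voicing of the final consonant: -uku when the stem ends in a voiceless consonant (*uruduh*, *tospes*, *itap*); -pus when the stem ends in a voiced consonant (*jakvuv*, *rutsinid*, *daj*).
*atij* — final consonant /j/ (voiced) → -pus → *atijpus*.
The final consonant of *higos* is /s/, which is voiceless, so the suffix is -uku, giving *higosuku*.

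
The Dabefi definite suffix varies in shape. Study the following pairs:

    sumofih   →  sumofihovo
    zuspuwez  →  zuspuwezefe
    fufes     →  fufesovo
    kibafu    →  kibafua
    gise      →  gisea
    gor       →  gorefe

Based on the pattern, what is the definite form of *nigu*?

nigua

The alternation tracks the final sound of the stem — -ovo when the stem ends in a voiceless consonant (*sumofih*, *fufes*); -efe when the stem ends in a voiced consonant (*zuspuwez*, *gor*); -a when the stem ends in a vowel (*kibafu*, *gise*).
*nigu*: final sound = /u/, a vowel → -a → *nigua*.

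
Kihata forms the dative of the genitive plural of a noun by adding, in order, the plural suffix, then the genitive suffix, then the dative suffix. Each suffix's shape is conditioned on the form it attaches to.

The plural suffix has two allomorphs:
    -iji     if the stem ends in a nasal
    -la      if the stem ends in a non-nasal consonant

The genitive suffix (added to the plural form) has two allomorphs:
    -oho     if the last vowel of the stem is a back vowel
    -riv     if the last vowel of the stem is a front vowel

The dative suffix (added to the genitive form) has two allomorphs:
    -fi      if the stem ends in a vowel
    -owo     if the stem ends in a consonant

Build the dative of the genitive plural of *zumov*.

zumovlaohofi

Since the final consonant of *zumov* is /v/ (non-nasal), it takes -la, giving *zumovla*.
The last vowel of the plural form *zumovla* is /a/, which is a back vowel, so the genitive suffix is -oho, giving *zumovlaoho*.
The final sound of the genitive form *zumovlaoho* is /o/, which is a vowel, so the dative suffix is -fi, giving *zumovlaohofi*.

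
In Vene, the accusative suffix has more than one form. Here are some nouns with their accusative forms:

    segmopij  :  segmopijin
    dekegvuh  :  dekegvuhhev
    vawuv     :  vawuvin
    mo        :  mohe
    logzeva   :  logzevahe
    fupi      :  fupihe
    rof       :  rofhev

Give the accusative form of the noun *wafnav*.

wafnavin

The suffix is conditioned by the final sound: -hev when the stem ends in a voiceless consonant (*dekegvuh*, *rof*); -in when the stem ends in a voiced consonant (*segmopij*, *vawuv*); -he when the stem ends in a vowel (*mo*, *logzeva*, *fupi*).
*wafnav*: final sound = /v/, a voiced consonant → -in → *wafnavin*.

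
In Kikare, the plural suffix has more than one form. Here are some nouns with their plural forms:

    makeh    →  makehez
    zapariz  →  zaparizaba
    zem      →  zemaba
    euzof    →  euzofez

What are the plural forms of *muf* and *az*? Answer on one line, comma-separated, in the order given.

The pattern is voicing of the final consonant: -ez when the stem ends in a voiceless consonant (*makeh*, *euzof*); -aba when the stem ends in a voiced consonant (*zapariz*, *zem*).
Since the final consonant of *muf* is /f/ (voiceless), it takes -ez, giving *mufez*.
The final consonant of *az* is /z/, which is voiced, so the suffix is -aba, giving *azaba*.

mufez, azaba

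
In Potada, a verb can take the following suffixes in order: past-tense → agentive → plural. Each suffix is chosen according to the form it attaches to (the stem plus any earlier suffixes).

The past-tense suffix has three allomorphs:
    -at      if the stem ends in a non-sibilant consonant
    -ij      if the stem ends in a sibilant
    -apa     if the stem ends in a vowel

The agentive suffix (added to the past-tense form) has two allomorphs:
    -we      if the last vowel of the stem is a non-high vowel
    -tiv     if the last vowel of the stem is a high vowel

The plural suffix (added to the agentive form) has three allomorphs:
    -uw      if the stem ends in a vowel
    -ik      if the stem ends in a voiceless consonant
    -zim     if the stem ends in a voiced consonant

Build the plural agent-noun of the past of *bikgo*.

bikgoapaweuw

The final sound of *bikgo* is /o/, which is a vowel, so the past-tense suffix is -apa, giving *bikgoapa*.
The past-tense form *bikgoapa* — last vowel /a/ (a non-high vowel) → -we → *bikgoapawe*.
The agentive form *bikgoapawe* — final sound /e/ (a vowel) → -uw → *bikgoapaweuw*.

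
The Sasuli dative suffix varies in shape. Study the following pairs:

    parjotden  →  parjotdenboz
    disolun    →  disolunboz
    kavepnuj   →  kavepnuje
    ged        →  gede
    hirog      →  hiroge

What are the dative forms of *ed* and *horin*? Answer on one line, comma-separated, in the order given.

Looking at the final consonant of each stem: -boz when the stem ends in a nasal (*parjotden*, *disolun*); -e when the stem ends in a non-nasal consonant (*kavepnuj*, *ged*, *hirog*).
*ed*: final consonant = /d/, non-nasal → -e → *ede*.
The final consonant of *horin* is /n/, which is a nasal, so the suffix is -boz, giving *horinboz*.

ede, horinboz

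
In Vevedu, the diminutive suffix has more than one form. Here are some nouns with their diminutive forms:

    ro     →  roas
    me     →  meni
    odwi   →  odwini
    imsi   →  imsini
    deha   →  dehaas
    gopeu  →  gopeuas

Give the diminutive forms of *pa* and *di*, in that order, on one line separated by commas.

paas, dini

The alternation tracks the last vowel of the stem — -ni when the last vowel of the stem is a front vowel (*me*, *odwi*, *imsi*); -as when the last vowel of the stem is a back vowel (*ro*, *deha*, *gopeu*).
The last vowel of *pa* is /a/, which is a back vowel, so the suffix is -as, giving *paas*.
The last vowel of *di* is /i/, which is a front vowel, so the suffix is -ni, giving *dini*.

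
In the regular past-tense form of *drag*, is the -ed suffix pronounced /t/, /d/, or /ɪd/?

The stem *drag* ends in a voiced sound other than /d/.
The -ed suffix is realized as /ɪd/ after /t, d/; as /t/ after other voiceless consonants; and as /d/ after other voiced sounds.
So -ed on *drag* is pronounced /d/.

/d/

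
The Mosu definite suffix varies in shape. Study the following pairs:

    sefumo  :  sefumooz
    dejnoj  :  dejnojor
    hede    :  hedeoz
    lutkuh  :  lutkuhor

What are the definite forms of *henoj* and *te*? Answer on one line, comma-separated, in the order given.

The suffix is conditioned by the final sound: -or when the stem ends in a consonant (*dejnoj*, *lutkuh*); -oz when the stem ends in a vowel (*sefumo*, *hede*).
Since the final sound of *henoj* is /j/ (a consonant), it takes -or, giving *henojor*.
Since the final sound of *te* is /e/ (a vowel), it takes -oz, giving *teoz*.

henojor, teoz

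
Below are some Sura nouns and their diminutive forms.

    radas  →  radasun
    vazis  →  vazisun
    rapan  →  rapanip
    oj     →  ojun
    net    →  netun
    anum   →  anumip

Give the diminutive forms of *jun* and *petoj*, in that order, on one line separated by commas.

junip, petojun

The pattern is nasality of the final consonant: -ip when the stem ends in a nasal (*rapan*, *anum*); -un when the stem ends in a non-nasal consonant (*radas*, *vazis*, *oj*, *net*).
*jun* — final consonant /n/ (a nasal) → -ip → *junip*.
The final consonant of *petoj* is /j/, which is non-nasal, so the suffix is -un, giving *petojun*.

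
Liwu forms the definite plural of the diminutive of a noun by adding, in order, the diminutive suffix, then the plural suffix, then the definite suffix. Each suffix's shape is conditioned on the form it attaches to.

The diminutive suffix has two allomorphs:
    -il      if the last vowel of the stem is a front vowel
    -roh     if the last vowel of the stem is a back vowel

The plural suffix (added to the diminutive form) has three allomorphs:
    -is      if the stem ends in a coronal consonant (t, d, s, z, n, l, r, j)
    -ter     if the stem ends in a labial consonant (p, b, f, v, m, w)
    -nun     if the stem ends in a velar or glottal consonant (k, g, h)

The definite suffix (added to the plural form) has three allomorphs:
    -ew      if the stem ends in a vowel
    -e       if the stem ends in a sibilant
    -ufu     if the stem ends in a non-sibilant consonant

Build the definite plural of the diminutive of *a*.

*a* — last vowel /a/ (a back vowel) → -roh → *aroh*.
The final consonant of the diminutive form *aroh* is /h/, which is velar/glottal, so the plural suffix is -nun, giving *arohnun*.
The plural form *arohnun* — final sound /n/ (a non-sibilant consonant) → -ufu → *arohnunufu*.

arohnunufu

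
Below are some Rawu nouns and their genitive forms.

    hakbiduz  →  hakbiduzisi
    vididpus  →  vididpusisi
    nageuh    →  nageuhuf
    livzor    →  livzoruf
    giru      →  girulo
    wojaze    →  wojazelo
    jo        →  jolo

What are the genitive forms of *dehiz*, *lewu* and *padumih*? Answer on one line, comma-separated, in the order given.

The suffix is conditioned by the final sound: -isi when the stem ends in a sibilant (*hakbiduz*, *vididpus*); -uf when the stem ends in a non-sibilant consonant (*nageuh*, *livzor*); -lo when the stem ends in a vowel (*giru*, *wojaze*, *jo*).
The final sound of *dehiz* is /z/, which is a sibilant, so the suffix is -isi, giving *dehizisi*.
*lewu*: final sound = /u/, a vowel → -lo → *lewulo*.
*padumih*: final sound = /h/, a non-sibilant consonant → -uf → *padumihuf*.

dehizisi, lewulo, padumihuf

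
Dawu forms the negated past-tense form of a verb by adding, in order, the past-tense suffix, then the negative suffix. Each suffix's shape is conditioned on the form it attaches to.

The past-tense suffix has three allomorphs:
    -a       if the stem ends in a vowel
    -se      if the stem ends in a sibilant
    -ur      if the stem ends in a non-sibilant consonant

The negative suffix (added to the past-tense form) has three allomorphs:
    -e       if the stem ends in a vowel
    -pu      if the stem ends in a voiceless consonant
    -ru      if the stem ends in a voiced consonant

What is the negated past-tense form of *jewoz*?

*jewoz*: final sound = /z/, a sibilant → -se → *jewozse*.
Since the final sound of the past-tense form *jewozse* is /e/ (a vowel), it takes -e, giving *jewozsee*.

jewozsee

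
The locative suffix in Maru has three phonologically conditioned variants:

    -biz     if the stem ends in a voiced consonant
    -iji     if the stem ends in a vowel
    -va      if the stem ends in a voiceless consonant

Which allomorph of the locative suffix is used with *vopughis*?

-va

The final sound of *vopughis* is /s/, which is a voiceless consonant, so the suffix is -va.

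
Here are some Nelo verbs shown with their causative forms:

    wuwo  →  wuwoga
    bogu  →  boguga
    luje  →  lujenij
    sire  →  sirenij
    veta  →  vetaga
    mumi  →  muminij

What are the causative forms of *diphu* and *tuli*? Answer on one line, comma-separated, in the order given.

The suffix is conditioned by the last vowel: -nij when the last vowel of the stem is a front vowel (*luje*, *sire*, *mumi*); -ga when the last vowel of the stem is a back vowel (*wuwo*, *bogu*, *veta*).
*diphu* — last vowel /u/ (a back vowel) → -ga → *diphuga*.
The last vowel of *tuli* is /i/, which is a front vowel, so the suffix is -nij, giving *tulinij*.

diphuga, tulinij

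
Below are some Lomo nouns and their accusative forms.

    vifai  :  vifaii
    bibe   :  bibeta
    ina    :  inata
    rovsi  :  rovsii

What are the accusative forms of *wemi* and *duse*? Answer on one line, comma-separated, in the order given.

The pattern is height harmony: -i when the last vowel of the stem is a high vowel (*vifai*, *rovsi*); -ta when the last vowel of the stem is a non-high vowel (*bibe*, *ina*).
*wemi*: last vowel = /i/, a high vowel → -i → *wemii*.
Since the last vowel of *duse* is /e/ (a non-high vowel), it takes -ta, giving *duseta*.

wemii, duseta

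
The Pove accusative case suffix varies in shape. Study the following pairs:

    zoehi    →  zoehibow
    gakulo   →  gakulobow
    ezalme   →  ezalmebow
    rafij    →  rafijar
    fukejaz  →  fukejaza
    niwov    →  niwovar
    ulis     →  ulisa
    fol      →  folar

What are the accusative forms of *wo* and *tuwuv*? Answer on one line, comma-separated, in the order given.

wobow, tuwuvar

The suffix is conditioned by the final sound: -a when the stem ends in a sibilant (*fukejaz*, *ulis*); -ar when the stem ends in a non-sibilant consonant (*rafij*, *niwov*, *fol*); -bow when the stem ends in a vowel (*zoehi*, *gakulo*, *ezalme*).
*wo*: final sound = /o/, a vowel → -bow → *wobow*.
Since the final sound of *tuwuv* is /v/ (a non-sibilant consonant), it takes -ar, giving *tuwuvar*.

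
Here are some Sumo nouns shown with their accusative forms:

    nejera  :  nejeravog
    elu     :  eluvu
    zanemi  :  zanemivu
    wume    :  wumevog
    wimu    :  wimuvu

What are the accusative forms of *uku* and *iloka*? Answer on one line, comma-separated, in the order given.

ukuvu, ilokavog

The pattern is height harmony: -vu when the last vowel of the stem is a high vowel (*elu*, *zanemi*, *wimu*); -vog when the last vowel of the stem is a non-high vowel (*nejera*, *wume*).
*uku*: last vowel = /u/, a high vowel → -vu → *ukuvu*.
*iloka* — last vowel /a/ (a non-high vowel) → -vog → *ilokavog*.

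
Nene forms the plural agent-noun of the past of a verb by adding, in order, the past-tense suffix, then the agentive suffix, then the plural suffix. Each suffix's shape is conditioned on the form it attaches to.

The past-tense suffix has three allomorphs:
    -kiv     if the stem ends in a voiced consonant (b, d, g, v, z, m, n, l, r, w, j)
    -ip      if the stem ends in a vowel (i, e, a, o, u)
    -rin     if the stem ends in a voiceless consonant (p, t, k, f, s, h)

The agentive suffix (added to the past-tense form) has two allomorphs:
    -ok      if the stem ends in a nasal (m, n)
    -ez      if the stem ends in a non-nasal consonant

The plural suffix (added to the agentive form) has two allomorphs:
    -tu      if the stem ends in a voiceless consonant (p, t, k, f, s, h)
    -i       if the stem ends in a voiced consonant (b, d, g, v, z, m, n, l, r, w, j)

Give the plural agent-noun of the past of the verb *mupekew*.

mupekewkivezi

Since the final sound of *mupekew* is /w/ (a voiced consonant), it takes -kiv, giving *mupekewkiv*.
The final consonant of the past-tense form *mupekewkiv* is /v/, which is non-nasal, so the agentive suffix is -ez, giving *mupekewkivez*.
The agentive form *mupekewkivez*: final consonant = /z/, voiced → -i → *mupekewkivezi*.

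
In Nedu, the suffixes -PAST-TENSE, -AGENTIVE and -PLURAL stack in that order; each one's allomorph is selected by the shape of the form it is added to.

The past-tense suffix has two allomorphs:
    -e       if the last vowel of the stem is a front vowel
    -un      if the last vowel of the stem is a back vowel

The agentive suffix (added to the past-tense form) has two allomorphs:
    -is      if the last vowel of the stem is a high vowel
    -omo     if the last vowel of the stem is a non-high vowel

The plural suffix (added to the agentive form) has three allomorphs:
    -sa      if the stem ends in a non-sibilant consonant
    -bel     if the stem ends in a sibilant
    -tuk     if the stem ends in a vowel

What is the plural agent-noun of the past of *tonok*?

tonokunisbel

*tonok*: last vowel = /o/, a back vowel → -un → *tonokun*.
The last vowel of the past-tense form *tonokun* is /u/, which is a high vowel, so the agentive suffix is -is, giving *tonokunis*.
Since the final sound of the agentive form *tonokunis* is /s/ (a sibilant), it takes -bel, giving *tonokunisbel*.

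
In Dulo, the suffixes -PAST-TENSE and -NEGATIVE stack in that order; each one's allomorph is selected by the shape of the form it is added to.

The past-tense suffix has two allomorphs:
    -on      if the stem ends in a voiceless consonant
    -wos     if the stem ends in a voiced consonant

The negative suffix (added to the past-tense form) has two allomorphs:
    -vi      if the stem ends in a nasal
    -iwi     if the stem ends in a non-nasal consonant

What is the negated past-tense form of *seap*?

The final consonant of *seap* is /p/, which is voiceless, so the past-tense suffix is -on, giving *seapon*.
The past-tense form *seapon*: final consonant = /n/, a nasal → -vi → *seaponvi*.

seaponvi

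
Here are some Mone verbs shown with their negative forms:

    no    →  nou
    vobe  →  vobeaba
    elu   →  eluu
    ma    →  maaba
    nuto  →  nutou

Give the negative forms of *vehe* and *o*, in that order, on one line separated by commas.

veheaba, ou

The pattern is rounding harmony: -u when the last vowel of the stem is a rounded vowel (*no*, *elu*, *nuto*); -aba when the last vowel of the stem is an unrounded vowel (*vobe*, *ma*).
*vehe* — last vowel /e/ (an unrounded vowel) → -aba → *veheaba*.
*o* — last vowel /o/ (a rounded vowel) → -u → *ou*.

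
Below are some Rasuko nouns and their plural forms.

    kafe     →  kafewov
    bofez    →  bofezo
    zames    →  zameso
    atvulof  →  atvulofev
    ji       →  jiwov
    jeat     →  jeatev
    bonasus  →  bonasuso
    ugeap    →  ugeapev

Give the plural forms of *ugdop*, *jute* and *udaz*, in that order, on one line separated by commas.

Looking at the final sound of each stem: -o when the stem ends in a sibilant (*bofez*, *zames*, *bonasus*); -ev when the stem ends in a non-sibilant consonant (*atvulof*, *jeat*, *ugeap*); -wov when the stem ends in a vowel (*kafe*, *ji*).
Since the final sound of *ugdop* is /p/ (a non-sibilant consonant), it takes -ev, giving *ugdopev*.
*jute* — final sound /e/ (a vowel) → -wov → *jutewov*.
Since the final sound of *udaz* is /z/ (a sibilant), it takes -o, giving *udazo*.

ugdopev, jutewov, udazo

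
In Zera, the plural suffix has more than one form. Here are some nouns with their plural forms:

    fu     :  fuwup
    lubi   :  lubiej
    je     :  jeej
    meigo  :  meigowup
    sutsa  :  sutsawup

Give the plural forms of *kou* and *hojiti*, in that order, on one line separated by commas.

kouwup, hojitiej

The alternation tracks the last vowel of the stem — -ej when the last vowel of the stem is a front vowel (*lubi*, *je*); -wup when the last vowel of the stem is a back vowel (*fu*, *meigo*, *sutsa*).
Since the last vowel of *kou* is /u/ (a back vowel), it takes -wup, giving *kouwup*.
*hojiti* — last vowel /i/ (a front vowel) → -ej → *hojitiej*.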